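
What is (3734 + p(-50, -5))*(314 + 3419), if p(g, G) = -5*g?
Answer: 14872272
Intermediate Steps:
(3734 + p(-50, -5))*(314 + 3419) = (3734 - 5*(-50))*(314 + 3419) = (3734 + 250)*3733 = 3984*3733 = 14872272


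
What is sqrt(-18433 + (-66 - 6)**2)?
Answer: I*sqrt(13249) ≈ 115.1*I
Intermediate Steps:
sqrt(-18433 + (-66 - 6)**2) = sqrt(-18433 + (-72)**2) = sqrt(-18433 + 5184) = sqrt(-13249) = I*sqrt(13249)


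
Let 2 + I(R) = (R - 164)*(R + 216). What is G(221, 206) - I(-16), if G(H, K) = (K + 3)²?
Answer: 79683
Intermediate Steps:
I(R) = -2 + (-164 + R)*(216 + R) (I(R) = -2 + (R - 164)*(R + 216) = -2 + (-164 + R)*(216 + R))
G(H, K) = (3 + K)²
G(221, 206) - I(-16) = (3 + 206)² - (-35426 + (-16)² + 52*(-16)) = 209² - (-35426 + 256 - 832) = 43681 - 1*(-36002) = 43681 + 36002 = 79683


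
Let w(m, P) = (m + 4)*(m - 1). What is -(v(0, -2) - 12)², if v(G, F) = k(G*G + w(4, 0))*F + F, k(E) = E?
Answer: -3844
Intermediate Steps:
w(m, P) = (-1 + m)*(4 + m) (w(m, P) = (4 + m)*(-1 + m) = (-1 + m)*(4 + m))
v(G, F) = F + F*(24 + G²) (v(G, F) = (G*G + (-4 + 4² + 3*4))*F + F = (G² + (-4 + 16 + 12))*F + F = (G² + 24)*F + F = (24 + G²)*F + F = F*(24 + G²) + F = F + F*(24 + G²))
-(v(0, -2) - 12)² = -(-2*(25 + 0²) - 12)² = -(-2*(25 + 0) - 12)² = -(-2*25 - 12)² = -(-50 - 12)² = -1*(-62)² = -1*3844 = -3844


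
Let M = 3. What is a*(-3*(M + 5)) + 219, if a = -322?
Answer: 7947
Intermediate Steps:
a*(-3*(M + 5)) + 219 = -(-966)*(3 + 5) + 219 = -(-966)*8 + 219 = -322*(-24) + 219 = 7728 + 219 = 7947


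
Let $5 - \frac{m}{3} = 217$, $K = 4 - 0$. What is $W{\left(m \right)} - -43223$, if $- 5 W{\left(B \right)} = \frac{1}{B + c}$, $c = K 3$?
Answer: $\frac{134855761}{3120} \approx 43223.0$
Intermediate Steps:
$K = 4$ ($K = 4 + 0 = 4$)
$m = -636$ ($m = 15 - 651 = -636$)
$c = 12$ ($c = 4 \cdot 3 = 12$)
$W{\left(B \right)} = - \frac{1}{5 \left(12 + B\right)}$ ($W{\left(B \right)} = - \frac{1}{5 \left(B + 12\right)} = - \frac{1}{5 \left(12 + B\right)}$)
$W{\left(m \right)} - -43223 = - \frac{1}{60 + 5 \left(-636\right)} - -43223 = - \frac{1}{60 - 3180} + 43223 = - \frac{1}{-3120} + 43223 = \left(-1\right) \left(- \frac{1}{3120}\right) + 43223 = \frac{1}{3120} + 43223 = \frac{134855761}{3120}$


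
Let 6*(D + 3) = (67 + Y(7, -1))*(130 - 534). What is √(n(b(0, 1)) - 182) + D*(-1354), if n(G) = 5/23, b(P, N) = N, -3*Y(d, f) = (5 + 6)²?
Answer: 21917198/9 + I*√96163/23 ≈ 2.4352e+6 + 13.483*I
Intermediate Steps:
Y(d, f) = -121/3 (Y(d, f) = -(5 + 6)²/3 = -⅓*11² = -⅓*121 = -121/3)
n(G) = 5/23 (n(G) = 5*(1/23) = 5/23)
D = -16187/9 (D = -3 + ((67 - 121/3)*(130 - 534))/6 = -3 + ((80/3)*(-404))/6 = -3 + (⅙)*(-32320/3) = -3 - 16160/9 = -16187/9 ≈ -1798.6)
√(n(b(0, 1)) - 182) + D*(-1354) = √(5/23 - 182) - 16187/9*(-1354) = √(-4181/23) + 21917198/9 = I*√96163/23 + 21917198/9 = 21917198/9 + I*√96163/23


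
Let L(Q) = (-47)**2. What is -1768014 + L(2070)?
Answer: -1765805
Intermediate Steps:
L(Q) = 2209
-1768014 + L(2070) = -1768014 + 2209 = -1765805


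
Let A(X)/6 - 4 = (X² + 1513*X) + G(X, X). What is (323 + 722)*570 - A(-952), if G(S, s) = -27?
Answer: 3800220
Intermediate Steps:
A(X) = -138 + 6*X² + 9078*X (A(X) = 24 + 6*((X² + 1513*X) - 27) = 24 + 6*(-27 + X² + 1513*X) = 24 + (-162 + 6*X² + 9078*X) = -138 + 6*X² + 9078*X)
(323 + 722)*570 - A(-952) = (323 + 722)*570 - (-138 + 6*(-952)² + 9078*(-952)) = 1045*570 - (-138 + 6*906304 - 8642256) = 595650 - (-138 + 5437824 - 8642256) = 595650 - 1*(-3204570) = 595650 + 3204570 = 3800220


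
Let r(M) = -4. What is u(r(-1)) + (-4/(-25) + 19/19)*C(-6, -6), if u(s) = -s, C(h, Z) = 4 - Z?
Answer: 78/5 ≈ 15.600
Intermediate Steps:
u(r(-1)) + (-4/(-25) + 19/19)*C(-6, -6) = -1*(-4) + (-4/(-25) + 19/19)*(4 - 1*(-6)) = 4 + (-4*(-1/25) + 19*(1/19))*(4 + 6) = 4 + (4/25 + 1)*10 = 4 + (29/25)*10 = 4 + 58/5 = 78/5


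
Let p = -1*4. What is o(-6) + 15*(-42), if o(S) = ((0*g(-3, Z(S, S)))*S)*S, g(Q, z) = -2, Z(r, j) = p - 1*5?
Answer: -630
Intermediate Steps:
p = -4
Z(r, j) = -9 (Z(r, j) = -4 - 1*5 = -4 - 5 = -9)
o(S) = 0 (o(S) = ((0*(-2))*S)*S = (0*S)*S = 0*S = 0)
o(-6) + 15*(-42) = 0 + 15*(-42) = 0 - 630 = -630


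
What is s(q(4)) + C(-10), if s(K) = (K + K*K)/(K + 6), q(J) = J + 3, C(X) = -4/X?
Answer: 306/65 ≈ 4.7077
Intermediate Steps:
q(J) = 3 + J
s(K) = (K + K²)/(6 + K)
s(q(4)) + C(-10) = (3 + 4)*(1 + (3 + 4))/(6 + (3 + 4)) - 4/(-10) = 7*(1 + 7)/(6 + 7) - 4*(-⅒) = 7*8/13 + ⅖ = 7*(1/13)*8 + ⅖ = 56/13 + ⅖ = 306/65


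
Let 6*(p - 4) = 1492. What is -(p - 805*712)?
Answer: 1718722/3 ≈ 5.7291e+5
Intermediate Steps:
p = 758/3 (p = 4 + (⅙)*1492 = 4 + 746/3 = 758/3 ≈ 252.67)
-(p - 805*712) = -(758/3 - 805*712) = -(758/3 - 573160) = -1*(-1718722/3) = 1718722/3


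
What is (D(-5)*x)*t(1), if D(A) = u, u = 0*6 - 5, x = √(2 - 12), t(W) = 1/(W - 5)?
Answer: 5*I*√10/4 ≈ 3.9528*I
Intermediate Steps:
t(W) = 1/(-5 + W)
x = I*√10 (x = √(-10) = I*√10 ≈ 3.1623*I)
u = -5 (u = 0 - 5 = -5)
D(A) = -5
(D(-5)*x)*t(1) = (-5*I*√10)/(-5 + 1) = -5*I*√10/(-4) = -5*I*√10*(-¼) = 5*I*√10/4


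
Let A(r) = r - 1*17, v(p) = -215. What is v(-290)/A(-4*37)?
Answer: 43/33 ≈ 1.3030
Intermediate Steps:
A(r) = -17 + r (A(r) = r - 17 = -17 + r)
v(-290)/A(-4*37) = -215/(-17 - 4*37) = -215/(-17 - 148) = -215/(-165) = -215*(-1/165) = 43/33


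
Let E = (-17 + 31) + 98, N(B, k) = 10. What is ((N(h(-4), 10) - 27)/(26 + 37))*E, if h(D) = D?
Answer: -272/9 ≈ -30.222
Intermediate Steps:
E = 112 (E = 14 + 98 = 112)
((N(h(-4), 10) - 27)/(26 + 37))*E = ((10 - 27)/(26 + 37))*112 = -17/63*112 = -272/9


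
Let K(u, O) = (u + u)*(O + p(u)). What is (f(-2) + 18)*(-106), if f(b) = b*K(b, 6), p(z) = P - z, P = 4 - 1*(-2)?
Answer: -13780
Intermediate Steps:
P = 6 (P = 4 + 2 = 6)
p(z) = 6 - z
K(u, O) = 2*u*(6 + O - u) (K(u, O) = (u + u)*(O + (6 - u)) = (2*u)*(6 + O - u) = 2*u*(6 + O - u))
f(b) = 2*b²*(12 - b) (f(b) = b*(2*b*(6 + 6 - b)) = b*(2*b*(12 - b)) = 2*b²*(12 - b))
(f(-2) + 18)*(-106) = (2*(-2)²*(12 - 1*(-2)) + 18)*(-106) = (2*4*(12 + 2) + 18)*(-106) = (2*4*14 + 18)*(-106) = (112 + 18)*(-106) = 130*(-106) = -13780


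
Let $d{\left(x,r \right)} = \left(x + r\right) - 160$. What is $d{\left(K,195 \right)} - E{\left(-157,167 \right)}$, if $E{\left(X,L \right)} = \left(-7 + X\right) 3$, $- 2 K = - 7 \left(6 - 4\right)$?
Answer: $534$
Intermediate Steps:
$K = 7$ ($K = - \frac{\left(-7\right) \left(6 - 4\right)}{2} = - \frac{\left(-7\right) 2}{2} = \left(- \frac{1}{2}\right) \left(-14\right) = 7$)
$d{\left(x,r \right)} = -160 + r + x$ ($d{\left(x,r \right)} = \left(r + x\right) - 160 = -160 + r + x$)
$E{\left(X,L \right)} = -21 + 3 X$
$d{\left(K,195 \right)} - E{\left(-157,167 \right)} = \left(-160 + 195 + 7\right) - \left(-21 + 3 \left(-157\right)\right) = 42 - \left(-21 - 471\right) = 42 - -492 = 42 + 492 = 534$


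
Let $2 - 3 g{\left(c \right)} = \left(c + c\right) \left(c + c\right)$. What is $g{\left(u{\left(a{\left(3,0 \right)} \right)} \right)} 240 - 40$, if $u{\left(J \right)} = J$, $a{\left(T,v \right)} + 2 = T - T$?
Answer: $-1160$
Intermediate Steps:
$a{\left(T,v \right)} = -2$ ($a{\left(T,v \right)} = -2 + \left(T - T\right) = -2 + 0 = -2$)
$g{\left(c \right)} = \frac{2}{3} - \frac{4 c^{2}}{3}$ ($g{\left(c \right)} = \frac{2}{3} - \frac{\left(c + c\right) \left(c + c\right)}{3} = \frac{2}{3} - \frac{2 c 2 c}{3} = \frac{2}{3} - \frac{4 c^{2}}{3}$)
$g{\left(u{\left(a{\left(3,0 \right)} \right)} \right)} 240 - 40 = \left(\frac{2}{3} - \frac{4 \left(-2\right)^{2}}{3}\right) 240 - 40 = \left(\frac{2}{3} - \frac{16}{3}\right) 240 - 40 = \left(- \frac{14}{3}\right) 240 - 40 = -1120 - 40 = -1160$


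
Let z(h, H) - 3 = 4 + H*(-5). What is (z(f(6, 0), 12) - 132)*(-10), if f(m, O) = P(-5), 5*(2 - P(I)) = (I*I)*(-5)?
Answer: 1850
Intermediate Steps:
P(I) = 2 + I² (P(I) = 2 - I*I*(-5)/5 = 2 - I²*(-5)/5 = 2 - (-1)*I² = 2 + I²)
f(m, O) = 27 (f(m, O) = 2 + (-5)² = 2 + 25 = 27)
z(h, H) = 7 - 5*H (z(h, H) = 3 + (4 + H*(-5)) = 3 + (4 - 5*H) = 7 - 5*H)
(z(f(6, 0), 12) - 132)*(-10) = ((7 - 5*12) - 132)*(-10) = ((7 - 60) - 132)*(-10) = (-53 - 132)*(-10) = -185*(-10) = 1850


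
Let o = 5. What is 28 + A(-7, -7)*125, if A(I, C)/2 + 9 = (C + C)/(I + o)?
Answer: -472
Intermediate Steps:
A(I, C) = -18 + 4*C/(5 + I) (A(I, C) = -18 + 2*((C + C)/(I + 5)) = -18 + 2*((2*C)/(5 + I)) = -18 + 2*(2*C/(5 + I)) = -18 + 4*C/(5 + I))
28 + A(-7, -7)*125 = 28 + (2*(-45 - 9*(-7) + 2*(-7))/(5 - 7))*125 = 28 + (2*(-45 + 63 - 14)/(-2))*125 = 28 + (2*(-½)*4)*125 = 28 - 4*125 = 28 - 500 = -472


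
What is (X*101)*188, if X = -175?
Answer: -3322900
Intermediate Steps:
(X*101)*188 = -175*101*188 = -17675*188 = -3322900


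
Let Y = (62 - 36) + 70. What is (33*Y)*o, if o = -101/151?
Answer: -319968/151 ≈ -2119.0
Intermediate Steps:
Y = 96 (Y = 26 + 70 = 96)
o = -101/151 (o = -101*1/151 = -101/151 ≈ -0.66887)
(33*Y)*o = (33*96)*(-101/151) = 3168*(-101/151) = -319968/151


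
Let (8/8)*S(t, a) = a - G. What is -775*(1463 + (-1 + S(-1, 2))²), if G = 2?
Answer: -1134600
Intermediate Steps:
S(t, a) = -2 + a (S(t, a) = a - 1*2 = a - 2 = -2 + a)
-775*(1463 + (-1 + S(-1, 2))²) = -775*(1463 + (-1 + (-2 + 2))²) = -775*(1463 + (-1 + 0)²) = -775*(1463 + (-1)²) = -775*(1463 + 1) = -775*1464 = -1134600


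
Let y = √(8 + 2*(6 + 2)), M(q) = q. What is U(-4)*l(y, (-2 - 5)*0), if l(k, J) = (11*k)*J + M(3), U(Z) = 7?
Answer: 21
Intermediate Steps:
y = 2*√6 (y = √(8 + 2*8) = √(8 + 16) = √24 = 2*√6 ≈ 4.8990)
l(k, J) = 3 + 11*J*k (l(k, J) = (11*k)*J + 3 = 11*J*k + 3 = 3 + 11*J*k)
U(-4)*l(y, (-2 - 5)*0) = 7*(3 + 11*((-2 - 5)*0)*(2*√6)) = 7*(3 + 11*(-7*0)*(2*√6)) = 7*(3 + 11*0*(2*√6)) = 7*(3 + 0) = 7*3 = 21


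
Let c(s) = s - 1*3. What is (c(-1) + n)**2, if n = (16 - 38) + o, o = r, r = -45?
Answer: 5041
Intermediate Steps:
c(s) = -3 + s (c(s) = s - 3 = -3 + s)
o = -45
n = -67 (n = (16 - 38) - 45 = -22 - 45 = -67)
(c(-1) + n)**2 = ((-3 - 1) - 67)**2 = (-4 - 67)**2 = (-71)**2 = 5041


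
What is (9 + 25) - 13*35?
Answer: -421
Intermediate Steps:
(9 + 25) - 13*35 = 34 - 455 = -421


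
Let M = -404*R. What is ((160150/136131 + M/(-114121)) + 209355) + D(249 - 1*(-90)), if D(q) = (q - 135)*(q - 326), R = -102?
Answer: 193742791473227/913847403 ≈ 2.1201e+5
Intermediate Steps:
M = 41208 (M = -404*(-102) = 41208)
D(q) = (-326 + q)*(-135 + q) (D(q) = (-135 + q)*(-326 + q) = (-326 + q)*(-135 + q))
((160150/136131 + M/(-114121)) + 209355) + D(249 - 1*(-90)) = ((160150/136131 + 41208/(-114121)) + 209355) + (44010 + (249 - 1*(-90))**2 - 461*(249 - 1*(-90))) = ((160150*(1/136131) + 41208*(-1/114121)) + 209355) + (44010 + (249 + 90)**2 - 461*(249 + 90)) = ((160150/136131 - 2424/6713) + 209355) + (44010 + 339**2 - 461*339) = (745105406/913847403 + 209355) + (44010 + 114921 - 156279) = 191319268160471/913847403 + 2652 = 193742791473227/913847403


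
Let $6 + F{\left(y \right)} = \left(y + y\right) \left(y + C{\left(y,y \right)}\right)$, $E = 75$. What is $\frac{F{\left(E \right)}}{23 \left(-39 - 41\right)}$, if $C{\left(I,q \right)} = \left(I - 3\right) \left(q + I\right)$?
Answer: $- \frac{407811}{460} \approx -886.55$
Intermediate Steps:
$C{\left(I,q \right)} = \left(-3 + I\right) \left(I + q\right)$
$F{\left(y \right)} = -6 + 2 y \left(- 5 y + 2 y^{2}\right)$ ($F{\left(y \right)} = -6 + \left(y + y\right) \left(y + \left(y^{2} - 3 y - 3 y + y y\right)\right) = -6 + 2 y \left(y + \left(y^{2} - 3 y - 3 y + y^{2}\right)\right) = -6 + 2 y \left(y + \left(- 6 y + 2 y^{2}\right)\right) = -6 + 2 y \left(- 5 y + 2 y^{2}\right)$)
$\frac{F{\left(E \right)}}{23 \left(-39 - 41\right)} = \frac{-6 - 10 \cdot 75^{2} + 4 \cdot 75^{3}}{23 \left(-39 - 41\right)} = \frac{-6 - 56250 + 4 \cdot 421875}{23 \left(-80\right)} = \frac{-6 - 56250 + 1687500}{-1840} = 1631244 \left(- \frac{1}{1840}\right) = - \frac{407811}{460}$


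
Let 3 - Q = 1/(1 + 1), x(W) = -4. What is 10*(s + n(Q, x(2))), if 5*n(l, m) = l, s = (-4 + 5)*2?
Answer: 25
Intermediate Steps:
Q = 5/2 (Q = 3 - 1/(1 + 1) = 3 - 1/2 = 3 - 1*½ = 3 - ½ = 5/2 ≈ 2.5000)
s = 2 (s = 1*2 = 2)
n(l, m) = l/5
10*(s + n(Q, x(2))) = 10*(2 + (⅕)*(5/2)) = 10*(2 + ½) = 10*(5/2) = 25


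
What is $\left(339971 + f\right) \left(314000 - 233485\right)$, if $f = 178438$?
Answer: $41739700635$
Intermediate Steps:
$\left(339971 + f\right) \left(314000 - 233485\right) = \left(339971 + 178438\right) \left(314000 - 233485\right) = 518409 \cdot 80515 = 41739700635$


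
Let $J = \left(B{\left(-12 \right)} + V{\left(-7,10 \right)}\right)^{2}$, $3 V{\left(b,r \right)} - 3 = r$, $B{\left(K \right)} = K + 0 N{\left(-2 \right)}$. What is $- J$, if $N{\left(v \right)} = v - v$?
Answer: $- \frac{529}{9} \approx -58.778$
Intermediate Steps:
$N{\left(v \right)} = 0$
$B{\left(K \right)} = K$ ($B{\left(K \right)} = K + 0 \cdot 0 = K + 0 = K$)
$V{\left(b,r \right)} = 1 + \frac{r}{3}$
$J = \frac{529}{9}$ ($J = \left(-12 + \left(1 + \frac{1}{3} \cdot 10\right)\right)^{2} = \left(-12 + \left(1 + \frac{10}{3}\right)\right)^{2} = \left(-12 + \frac{13}{3}\right)^{2} = \left(- \frac{23}{3}\right)^{2} = \frac{529}{9} \approx 58.778$)
$- J = \left(-1\right) \frac{529}{9} = - \frac{529}{9}$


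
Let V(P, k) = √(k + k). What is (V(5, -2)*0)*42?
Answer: 0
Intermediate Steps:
V(P, k) = √2*√k (V(P, k) = √(2*k) = √2*√k)
(V(5, -2)*0)*42 = ((√2*√(-2))*0)*42 = ((√2*(I*√2))*0)*42 = ((2*I)*0)*42 = 0*42 = 0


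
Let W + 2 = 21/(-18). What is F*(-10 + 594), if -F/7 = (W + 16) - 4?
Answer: -108332/3 ≈ -36111.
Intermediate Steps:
W = -19/6 (W = -2 + 21/(-18) = -2 + 21*(-1/18) = -2 - 7/6 = -19/6 ≈ -3.1667)
F = -371/6 (F = -7*((-19/6 + 16) - 4) = -7*(77/6 - 4) = -7*53/6 = -371/6 ≈ -61.833)
F*(-10 + 594) = -371*(-10 + 594)/6 = -371/6*584 = -108332/3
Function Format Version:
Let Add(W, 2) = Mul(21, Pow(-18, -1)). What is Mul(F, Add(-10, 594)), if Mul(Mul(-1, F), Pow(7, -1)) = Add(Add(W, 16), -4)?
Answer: Rational(-108332, 3) ≈ -36111.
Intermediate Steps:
W = Rational(-19, 6) (W = Add(-2, Mul(21, Pow(-18, -1))) = Add(-2, Mul(21, Rational(-1, 18))) = Add(-2, Rational(-7, 6)) = Rational(-19, 6) ≈ -3.1667)
F = Rational(-371, 6) (F = Mul(-7, Add(Add(Rational(-19, 6), 16), -4)) = Mul(-7, Add(Rational(77, 6), -4)) = Mul(-7, Rational(53, 6)) = Rational(-371, 6) ≈ -61.833)
Mul(F, Add(-10, 594)) = Mul(Rational(-371, 6), Add(-10, 594)) = Mul(Rational(-371, 6), 584) = Rational(-108332, 3)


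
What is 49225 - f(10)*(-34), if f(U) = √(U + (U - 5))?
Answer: 49225 + 34*√15 ≈ 49357.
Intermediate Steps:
f(U) = √(-5 + 2*U) (f(U) = √(U + (-5 + U)) = √(-5 + 2*U))
49225 - f(10)*(-34) = 49225 - √(-5 + 2*10)*(-34) = 49225 - √(-5 + 20)*(-34) = 49225 - √15*(-34) = 49225 - (-34)*√15 = 49225 + 34*√15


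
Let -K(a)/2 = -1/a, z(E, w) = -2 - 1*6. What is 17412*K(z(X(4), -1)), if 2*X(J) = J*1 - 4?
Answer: -4353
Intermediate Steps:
X(J) = -2 + J/2 (X(J) = (J*1 - 4)/2 = (J - 4)/2 = (-4 + J)/2 = -2 + J/2)
z(E, w) = -8 (z(E, w) = -2 - 6 = -8)
K(a) = 2/a (K(a) = -(-2)/a = 2/a)
17412*K(z(X(4), -1)) = 17412*(2/(-8)) = 17412*(2*(-⅛)) = 17412*(-¼) = -4353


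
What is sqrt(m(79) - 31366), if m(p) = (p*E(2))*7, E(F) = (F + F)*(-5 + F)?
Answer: I*sqrt(38002) ≈ 194.94*I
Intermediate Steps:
E(F) = 2*F*(-5 + F) (E(F) = (2*F)*(-5 + F) = 2*F*(-5 + F))
m(p) = -84*p (m(p) = (p*(2*2*(-5 + 2)))*7 = (p*(2*2*(-3)))*7 = (p*(-12))*7 = -12*p*7 = -84*p)
sqrt(m(79) - 31366) = sqrt(-84*79 - 31366) = sqrt(-6636 - 31366) = sqrt(-38002) = I*sqrt(38002)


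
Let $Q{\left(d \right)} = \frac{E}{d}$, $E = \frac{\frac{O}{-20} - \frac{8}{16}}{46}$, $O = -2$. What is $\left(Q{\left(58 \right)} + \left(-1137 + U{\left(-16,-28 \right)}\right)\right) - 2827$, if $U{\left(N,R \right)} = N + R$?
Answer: $- \frac{26733361}{6670} \approx -4008.0$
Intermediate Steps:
$E = - \frac{1}{115}$ ($E = \frac{- \frac{2}{-20} - \frac{8}{16}}{46} = \left(\left(-2\right) \left(- \frac{1}{20}\right) - \frac{1}{2}\right) \frac{1}{46} = \left(\frac{1}{10} - \frac{1}{2}\right) \frac{1}{46} = \left(- \frac{2}{5}\right) \frac{1}{46} = - \frac{1}{115} \approx -0.0086956$)
$Q{\left(d \right)} = - \frac{1}{115 d}$
$\left(Q{\left(58 \right)} + \left(-1137 + U{\left(-16,-28 \right)}\right)\right) - 2827 = \left(- \frac{1}{115 \cdot 58} - 1181\right) - 2827 = \left(\left(- \frac{1}{115}\right) \frac{1}{58} - 1181\right) - 2827 = \left(- \frac{1}{6670} - 1181\right) - 2827 = - \frac{7877271}{6670} - 2827 = - \frac{26733361}{6670}$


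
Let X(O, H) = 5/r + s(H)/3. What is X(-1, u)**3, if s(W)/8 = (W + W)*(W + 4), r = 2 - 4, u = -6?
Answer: 1860867/8 ≈ 2.3261e+5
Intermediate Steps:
r = -2
s(W) = 16*W*(4 + W) (s(W) = 8*((W + W)*(W + 4)) = 8*((2*W)*(4 + W)) = 8*(2*W*(4 + W)) = 16*W*(4 + W))
X(O, H) = -5/2 + 16*H*(4 + H)/3 (X(O, H) = 5/(-2) + (16*H*(4 + H))/3 = 5*(-1/2) + (16*H*(4 + H))*(1/3) = -5/2 + 16*H*(4 + H)/3)
X(-1, u)**3 = (-5/2 + (16/3)*(-6)*(4 - 6))**3 = (-5/2 + (16/3)*(-6)*(-2))**3 = (-5/2 + 64)**3 = (123/2)**3 = 1860867/8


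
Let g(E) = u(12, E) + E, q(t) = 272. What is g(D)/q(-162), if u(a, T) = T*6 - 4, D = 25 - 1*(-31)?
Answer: 97/68 ≈ 1.4265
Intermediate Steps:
D = 56 (D = 25 + 31 = 56)
u(a, T) = -4 + 6*T (u(a, T) = 6*T - 4 = -4 + 6*T)
g(E) = -4 + 7*E (g(E) = (-4 + 6*E) + E = -4 + 7*E)
g(D)/q(-162) = (-4 + 7*56)/272 = (-4 + 392)*(1/272) = 388*(1/272) = 97/68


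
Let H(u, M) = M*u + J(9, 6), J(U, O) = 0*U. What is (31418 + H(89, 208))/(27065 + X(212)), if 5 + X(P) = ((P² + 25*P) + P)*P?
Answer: 24965/5361866 ≈ 0.0046560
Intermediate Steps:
J(U, O) = 0
H(u, M) = M*u (H(u, M) = M*u + 0 = M*u)
X(P) = -5 + P*(P² + 26*P) (X(P) = -5 + ((P² + 25*P) + P)*P = -5 + (P² + 26*P)*P = -5 + P*(P² + 26*P))
(31418 + H(89, 208))/(27065 + X(212)) = (31418 + 208*89)/(27065 + (-5 + 212³ + 26*212²)) = (31418 + 18512)/(27065 + (-5 + 9528128 + 26*44944)) = 49930/(27065 + (-5 + 9528128 + 1168544)) = 49930/(27065 + 10696667) = 49930/10723732 = 49930*(1/10723732) = 24965/5361866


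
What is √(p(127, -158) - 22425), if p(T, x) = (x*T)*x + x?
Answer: √3147845 ≈ 1774.2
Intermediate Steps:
p(T, x) = x + T*x² (p(T, x) = (T*x)*x + x = T*x² + x = x + T*x²)
√(p(127, -158) - 22425) = √(-158*(1 + 127*(-158)) - 22425) = √(-158*(1 - 20066) - 22425) = √(-158*(-20065) - 22425) = √(3170270 - 22425) = √3147845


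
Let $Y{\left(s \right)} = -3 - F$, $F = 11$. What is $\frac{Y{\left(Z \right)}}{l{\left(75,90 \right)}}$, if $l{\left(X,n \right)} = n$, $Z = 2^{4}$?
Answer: $- \frac{7}{45} \approx -0.15556$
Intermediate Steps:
$Z = 16$
$Y{\left(s \right)} = -14$ ($Y{\left(s \right)} = -3 - 11 = -14$)
$\frac{Y{\left(Z \right)}}{l{\left(75,90 \right)}} = - \frac{14}{90} = \left(-14\right) \frac{1}{90} = - \frac{7}{45}$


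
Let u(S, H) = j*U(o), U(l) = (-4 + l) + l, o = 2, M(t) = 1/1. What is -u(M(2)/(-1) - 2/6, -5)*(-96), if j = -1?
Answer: 0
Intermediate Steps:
M(t) = 1 (M(t) = 1*1 = 1)
U(l) = -4 + 2*l
u(S, H) = 0 (u(S, H) = -(-4 + 2*2) = -(-4 + 4) = -1*0 = 0)
-u(M(2)/(-1) - 2/6, -5)*(-96) = -0*(-96) = -1*0 = 0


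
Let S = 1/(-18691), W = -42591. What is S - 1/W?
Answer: -23900/796068381 ≈ -3.0023e-5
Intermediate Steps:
S = -1/18691 ≈ -5.3502e-5
S - 1/W = -1/18691 - 1/(-42591) = -1/18691 - 1*(-1/42591) = -1/18691 + 1/42591 = -23900/796068381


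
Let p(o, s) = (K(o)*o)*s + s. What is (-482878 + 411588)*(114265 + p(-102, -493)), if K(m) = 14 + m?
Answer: 307359420840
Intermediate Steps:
p(o, s) = s + o*s*(14 + o) (p(o, s) = ((14 + o)*o)*s + s = (o*(14 + o))*s + s = o*s*(14 + o) + s = s + o*s*(14 + o))
(-482878 + 411588)*(114265 + p(-102, -493)) = (-482878 + 411588)*(114265 - 493*(1 - 102*(14 - 102))) = -71290*(114265 - 493*(1 - 102*(-88))) = -71290*(114265 - 493*(1 + 8976)) = -71290*(114265 - 493*8977) = -71290*(114265 - 4425661) = -71290*(-4311396) = 307359420840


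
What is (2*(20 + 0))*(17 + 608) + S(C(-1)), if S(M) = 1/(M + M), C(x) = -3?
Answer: 149999/6 ≈ 25000.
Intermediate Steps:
S(M) = 1/(2*M)
(2*(20 + 0))*(17 + 608) + S(C(-1)) = (2*(20 + 0))*(17 + 608) + (1/2)/(-3) = (2*20)*625 + (1/2)*(-1/3) = 40*625 - 1/6 = 25000 - 1/6 = 149999/6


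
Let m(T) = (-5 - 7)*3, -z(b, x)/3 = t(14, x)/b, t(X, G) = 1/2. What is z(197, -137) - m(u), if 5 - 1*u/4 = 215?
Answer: 14181/394 ≈ 35.992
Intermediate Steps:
u = -840 (u = 20 - 4*215 = 20 - 860 = -840)
t(X, G) = ½
z(b, x) = -3/(2*b)
m(T) = -36 (m(T) = -12*3 = -36)
z(197, -137) - m(u) = -3/2/197 - 1*(-36) = -3/2*1/197 + 36 = -3/394 + 36 = 14181/394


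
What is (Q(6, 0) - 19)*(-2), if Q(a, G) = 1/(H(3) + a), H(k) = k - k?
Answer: 113/3 ≈ 37.667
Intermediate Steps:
H(k) = 0
Q(a, G) = 1/a (Q(a, G) = 1/(0 + a) = 1/a)
(Q(6, 0) - 19)*(-2) = (1/6 - 19)*(-2) = -113/6*(-2) = 113/3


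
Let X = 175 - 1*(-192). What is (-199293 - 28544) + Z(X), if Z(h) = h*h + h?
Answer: -92781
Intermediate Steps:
X = 367 (X = 175 + 192 = 367)
Z(h) = h + h² (Z(h) = h² + h = h + h²)
(-199293 - 28544) + Z(X) = (-199293 - 28544) + 367*(1 + 367) = -227837 + 367*368 = -227837 + 135056 = -92781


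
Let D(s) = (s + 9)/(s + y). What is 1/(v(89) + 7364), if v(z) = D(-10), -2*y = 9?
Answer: 29/213558 ≈ 0.00013579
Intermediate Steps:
y = -9/2 (y = -½*9 = -9/2 ≈ -4.5000)
D(s) = (9 + s)/(-9/2 + s) (D(s) = (s + 9)/(s - 9/2) = (9 + s)/(-9/2 + s))
v(z) = 2/29 (v(z) = 2*(9 - 10)/(-9 + 2*(-10)) = 2*(-1)/(-9 - 20) = 2*(-1)/(-29) = 2*(-1/29)*(-1) = 2/29)
1/(v(89) + 7364) = 1/(2/29 + 7364) = 1/(213558/29) = 29/213558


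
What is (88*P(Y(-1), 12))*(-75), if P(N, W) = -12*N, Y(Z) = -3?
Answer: -237600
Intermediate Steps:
(88*P(Y(-1), 12))*(-75) = (88*(-12*(-3)))*(-75) = (88*36)*(-75) = 3168*(-75) = -237600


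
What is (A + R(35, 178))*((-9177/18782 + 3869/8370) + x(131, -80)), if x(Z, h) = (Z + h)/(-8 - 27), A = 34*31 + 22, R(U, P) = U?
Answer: -453427428278/275109345 ≈ -1648.2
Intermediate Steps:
A = 1076 (A = 1054 + 22 = 1076)
x(Z, h) = -Z/35 - h/35 (x(Z, h) = (Z + h)/(-35) = (Z + h)*(-1/35) = -Z/35 - h/35)
(A + R(35, 178))*((-9177/18782 + 3869/8370) + x(131, -80)) = (1076 + 35)*((-9177/18782 + 3869/8370) + (-1/35*131 - 1/35*(-80))) = 1111*((-9177*1/18782 + 3869*(1/8370)) + (-131/35 + 16/7)) = 1111*((-9177/18782 + 3869/8370) - 51/35) = 1111*(-1035983/39301335 - 51/35) = 1111*(-408125498/275109345) = -453427428278/275109345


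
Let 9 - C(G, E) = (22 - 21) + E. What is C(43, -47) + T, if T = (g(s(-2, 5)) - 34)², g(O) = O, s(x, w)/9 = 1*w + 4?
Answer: 2264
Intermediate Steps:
s(x, w) = 36 + 9*w (s(x, w) = 9*(1*w + 4) = 9*(w + 4) = 9*(4 + w) = 36 + 9*w)
C(G, E) = 8 - E (C(G, E) = 9 - ((22 - 21) + E) = 9 - (1 + E) = 9 + (-1 - E) = 8 - E)
T = 2209 (T = ((36 + 9*5) - 34)² = ((36 + 45) - 34)² = (81 - 34)² = 47² = 2209)
C(43, -47) + T = (8 - 1*(-47)) + 2209 = (8 + 47) + 2209 = 55 + 2209 = 2264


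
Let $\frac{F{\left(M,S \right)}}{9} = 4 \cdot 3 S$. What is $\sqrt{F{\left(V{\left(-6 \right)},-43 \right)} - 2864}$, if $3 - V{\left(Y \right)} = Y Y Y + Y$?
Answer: $2 i \sqrt{1877} \approx 86.649 i$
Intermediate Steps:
$V{\left(Y \right)} = 3 - Y - Y^{3}$ ($V{\left(Y \right)} = 3 - \left(Y Y Y + Y\right) = 3 - \left(Y^{2} Y + Y\right) = 3 - \left(Y^{3} + Y\right) = 3 - \left(Y + Y^{3}\right) = 3 - Y - Y^{3}$)
$F{\left(M,S \right)} = 108 S$ ($F{\left(M,S \right)} = 9 \cdot 4 \cdot 3 S = 9 \cdot 12 S = 108 S$)
$\sqrt{F{\left(V{\left(-6 \right)},-43 \right)} - 2864} = \sqrt{108 \left(-43\right) - 2864} = \sqrt{-4644 - 2864} = \sqrt{-7508} = 2 i \sqrt{1877}$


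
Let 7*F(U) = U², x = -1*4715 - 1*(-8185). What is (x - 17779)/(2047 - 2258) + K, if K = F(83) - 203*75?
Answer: -20933583/1477 ≈ -14173.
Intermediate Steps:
x = 3470 (x = -4715 + 8185 = 3470)
F(U) = U²/7
K = -99686/7 (K = (⅐)*83² - 203*75 = (⅐)*6889 - 15225 = 6889/7 - 15225 = -99686/7 ≈ -14241.)
(x - 17779)/(2047 - 2258) + K = (3470 - 17779)/(2047 - 2258) - 99686/7 = -14309/(-211) - 99686/7 = -14309*(-1/211) - 99686/7 = 14309/211 - 99686/7 = -20933583/1477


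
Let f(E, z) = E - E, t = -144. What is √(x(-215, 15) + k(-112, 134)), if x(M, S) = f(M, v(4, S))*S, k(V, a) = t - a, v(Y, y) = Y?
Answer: I*√278 ≈ 16.673*I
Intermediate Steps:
f(E, z) = 0
k(V, a) = -144 - a
x(M, S) = 0 (x(M, S) = 0*S = 0)
√(x(-215, 15) + k(-112, 134)) = √(0 + (-144 - 1*134)) = √(0 + (-144 - 134)) = √(0 - 278) = √(-278) = I*√278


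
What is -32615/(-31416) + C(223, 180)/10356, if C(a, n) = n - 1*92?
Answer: 859913/821576 ≈ 1.0467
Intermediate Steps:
C(a, n) = -92 + n (C(a, n) = n - 92 = -92 + n)
-32615/(-31416) + C(223, 180)/10356 = -32615/(-31416) + (-92 + 180)/10356 = -32615*(-1/31416) + 88*(1/10356) = 2965/2856 + 22/2589 = 859913/821576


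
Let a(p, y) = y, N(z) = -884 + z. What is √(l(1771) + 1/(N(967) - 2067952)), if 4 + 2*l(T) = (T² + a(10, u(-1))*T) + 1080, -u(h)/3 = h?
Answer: √6719499712135344946/2067869 ≈ 1253.6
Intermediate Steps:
u(h) = -3*h
l(T) = 538 + T²/2 + 3*T/2 (l(T) = -2 + ((T² + (-3*(-1))*T) + 1080)/2 = -2 + ((T² + 3*T) + 1080)/2 = -2 + (1080 + T² + 3*T)/2 = -2 + (540 + T²/2 + 3*T/2) = 538 + T²/2 + 3*T/2)
√(l(1771) + 1/(N(967) - 2067952)) = √((538 + (½)*1771² + (3/2)*1771) + 1/((-884 + 967) - 2067952)) = √((538 + (½)*3136441 + 5313/2) + 1/(83 - 2067952)) = √((538 + 3136441/2 + 5313/2) + 1/(-2067869)) = √(1571415 - 1/2067869) = √(3249480364634/2067869) = √6719499712135344946/2067869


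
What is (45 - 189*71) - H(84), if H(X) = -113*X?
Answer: -3882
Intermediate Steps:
(45 - 189*71) - H(84) = (45 - 189*71) - (-113)*84 = (45 - 13419) - 1*(-9492) = -13374 + 9492 = -3882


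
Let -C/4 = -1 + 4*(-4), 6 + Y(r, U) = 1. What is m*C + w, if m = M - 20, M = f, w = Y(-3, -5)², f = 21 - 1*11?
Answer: -655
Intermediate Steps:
Y(r, U) = -5 (Y(r, U) = -6 + 1 = -5)
C = 68 (C = -4*(-1 + 4*(-4)) = -4*(-1 - 16) = -4*(-17) = 68)
f = 10 (f = 21 - 11 = 10)
w = 25 (w = (-5)² = 25)
M = 10
m = -10 (m = 10 - 20 = -10)
m*C + w = -10*68 + 25 = -680 + 25 = -655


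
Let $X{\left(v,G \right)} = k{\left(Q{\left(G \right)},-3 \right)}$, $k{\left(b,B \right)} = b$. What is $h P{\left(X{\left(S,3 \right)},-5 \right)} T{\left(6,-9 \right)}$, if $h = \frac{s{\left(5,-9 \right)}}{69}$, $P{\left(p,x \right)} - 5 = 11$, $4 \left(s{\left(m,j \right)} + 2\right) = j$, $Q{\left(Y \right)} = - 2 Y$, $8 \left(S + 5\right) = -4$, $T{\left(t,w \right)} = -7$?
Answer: $\frac{476}{69} \approx 6.8986$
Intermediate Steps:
$S = - \frac{11}{2}$ ($S = -5 + \frac{1}{8} \left(-4\right) = -5 - \frac{1}{2} = - \frac{11}{2} \approx -5.5$)
$s{\left(m,j \right)} = -2 + \frac{j}{4}$
$X{\left(v,G \right)} = - 2 G$
$P{\left(p,x \right)} = 16$ ($P{\left(p,x \right)} = 5 + 11 = 16$)
$h = - \frac{17}{276}$ ($h = \frac{-2 + \frac{1}{4} \left(-9\right)}{69} = \left(-2 - \frac{9}{4}\right) \frac{1}{69} = \left(- \frac{17}{4}\right) \frac{1}{69} = - \frac{17}{276} \approx -0.061594$)
$h P{\left(X{\left(S,3 \right)},-5 \right)} T{\left(6,-9 \right)} = \left(- \frac{17}{276}\right) 16 \left(-7\right) = \left(- \frac{68}{69}\right) \left(-7\right) = \frac{476}{69}$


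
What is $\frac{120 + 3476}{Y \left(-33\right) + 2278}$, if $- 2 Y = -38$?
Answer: $\frac{3596}{1651} \approx 2.1781$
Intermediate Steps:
$Y = 19$ ($Y = \left(- \frac{1}{2}\right) \left(-38\right) = 19$)
$\frac{120 + 3476}{Y \left(-33\right) + 2278} = \frac{120 + 3476}{19 \left(-33\right) + 2278} = \frac{3596}{-627 + 2278} = \frac{3596}{1651}$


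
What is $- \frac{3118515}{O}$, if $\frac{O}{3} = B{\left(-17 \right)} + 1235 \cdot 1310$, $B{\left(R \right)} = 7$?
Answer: $- \frac{1039505}{1617857} \approx -0.64252$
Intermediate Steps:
$O = 4853571$ ($O = 3 \left(7 + 1235 \cdot 1310\right) = 3 \left(7 + 1617850\right) = 3 \cdot 1617857 = 4853571$)
$- \frac{3118515}{O} = - \frac{3118515}{4853571} = \left(-3118515\right) \frac{1}{4853571} = - \frac{1039505}{1617857}$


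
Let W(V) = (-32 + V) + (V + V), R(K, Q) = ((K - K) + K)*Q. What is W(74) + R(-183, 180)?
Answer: -32750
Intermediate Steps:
R(K, Q) = K*Q (R(K, Q) = (0 + K)*Q = K*Q)
W(V) = -32 + 3*V (W(V) = (-32 + V) + 2*V = -32 + 3*V)
W(74) + R(-183, 180) = (-32 + 3*74) - 183*180 = (-32 + 222) - 32940 = 190 - 32940 = -32750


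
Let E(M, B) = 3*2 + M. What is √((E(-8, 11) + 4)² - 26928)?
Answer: 2*I*√6731 ≈ 164.09*I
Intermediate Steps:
E(M, B) = 6 + M
√((E(-8, 11) + 4)² - 26928) = √(((6 - 8) + 4)² - 26928) = √((-2 + 4)² - 26928) = √(2² - 26928) = √(4 - 26928) = √(-26924) = 2*I*√6731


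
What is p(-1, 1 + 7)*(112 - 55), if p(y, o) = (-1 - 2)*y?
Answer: 171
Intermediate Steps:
p(y, o) = -3*y
p(-1, 1 + 7)*(112 - 55) = (-3*(-1))*(112 - 55) = 3*57 = 171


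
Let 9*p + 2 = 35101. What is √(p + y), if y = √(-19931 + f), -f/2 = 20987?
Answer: √(35099 + 9*I*√61905)/3 ≈ 62.481 + 1.9911*I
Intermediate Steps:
f = -41974 (f = -2*20987 = -41974)
p = 35099/9 (p = -2/9 + (⅑)*35101 = -2/9 + 35101/9 = 35099/9 ≈ 3899.9)
y = I*√61905 (y = √(-19931 - 41974) = √(-61905) = I*√61905 ≈ 248.81*I)
√(p + y) = √(35099/9 + I*√61905)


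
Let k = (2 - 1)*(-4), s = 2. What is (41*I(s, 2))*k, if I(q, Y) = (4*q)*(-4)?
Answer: 5248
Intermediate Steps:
I(q, Y) = -16*q
k = -4 (k = 1*(-4) = -4)
(41*I(s, 2))*k = (41*(-16*2))*(-4) = (41*(-32))*(-4) = -1312*(-4) = 5248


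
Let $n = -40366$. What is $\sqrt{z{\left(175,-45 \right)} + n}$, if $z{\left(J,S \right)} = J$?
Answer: $i \sqrt{40191} \approx 200.48 i$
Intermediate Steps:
$\sqrt{z{\left(175,-45 \right)} + n} = \sqrt{175 - 40366} = \sqrt{-40191} = i \sqrt{40191}$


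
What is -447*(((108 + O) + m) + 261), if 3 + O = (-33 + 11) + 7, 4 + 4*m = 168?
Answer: -175224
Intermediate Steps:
m = 41 (m = -1 + (1/4)*168 = -1 + 42 = 41)
O = -18 (O = -3 + ((-33 + 11) + 7) = -3 + (-22 + 7) = -3 - 15 = -18)
-447*(((108 + O) + m) + 261) = -447*(((108 - 18) + 41) + 261) = -447*((90 + 41) + 261) = -447*(131 + 261) = -447*392 = -175224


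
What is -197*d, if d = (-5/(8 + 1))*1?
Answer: 985/9 ≈ 109.44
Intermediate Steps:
d = -5/9 (d = (-5/9)*1 = ((1/9)*(-5))*1 = -5/9*1 = -5/9 ≈ -0.55556)
-197*d = -197*(-5/9) = 985/9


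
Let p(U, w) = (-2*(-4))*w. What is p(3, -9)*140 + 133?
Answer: -9947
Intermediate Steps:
p(U, w) = 8*w
p(3, -9)*140 + 133 = (8*(-9))*140 + 133 = -72*140 + 133 = -10080 + 133 = -9947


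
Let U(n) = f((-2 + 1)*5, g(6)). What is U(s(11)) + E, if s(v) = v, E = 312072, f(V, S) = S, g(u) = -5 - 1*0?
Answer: 312067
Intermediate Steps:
g(u) = -5 (g(u) = -5 + 0 = -5)
U(n) = -5
U(s(11)) + E = -5 + 312072 = 312067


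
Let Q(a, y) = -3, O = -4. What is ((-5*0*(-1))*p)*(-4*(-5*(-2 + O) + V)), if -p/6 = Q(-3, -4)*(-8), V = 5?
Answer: 0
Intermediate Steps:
p = -144 (p = -(-18)*(-8) = -6*24 = -144)
((-5*0*(-1))*p)*(-4*(-5*(-2 + O) + V)) = ((-5*0*(-1))*(-144))*(-4*(-5*(-2 - 4) + 5)) = ((0*(-1))*(-144))*(-4*(-5*(-6) + 5)) = (0*(-144))*(-4*(30 + 5)) = 0*(-4*35) = 0*(-140) = 0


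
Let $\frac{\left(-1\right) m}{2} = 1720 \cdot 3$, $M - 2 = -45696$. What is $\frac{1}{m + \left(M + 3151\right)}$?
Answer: $- \frac{1}{52863} \approx -1.8917 \cdot 10^{-5}$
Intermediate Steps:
$M = -45694$ ($M = 2 - 45696 = -45694$)
$m = -10320$ ($m = - 2 \cdot 1720 \cdot 3 = \left(-2\right) 5160 = -10320$)
$\frac{1}{m + \left(M + 3151\right)} = \frac{1}{-10320 + \left(-45694 + 3151\right)} = \frac{1}{-10320 - 42543} = \frac{1}{-52863} = - \frac{1}{52863}$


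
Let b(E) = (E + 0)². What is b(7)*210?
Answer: 10290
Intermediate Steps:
b(E) = E²
b(7)*210 = 7²*210 = 49*210 = 10290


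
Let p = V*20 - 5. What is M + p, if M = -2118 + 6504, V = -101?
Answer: 2361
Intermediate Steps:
M = 4386
p = -2025 (p = -101*20 - 5 = -2020 - 5 = -2025)
M + p = 4386 - 2025 = 2361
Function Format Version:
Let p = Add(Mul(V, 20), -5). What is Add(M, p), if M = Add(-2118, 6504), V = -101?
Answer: 2361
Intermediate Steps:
M = 4386
p = -2025 (p = Add(Mul(-101, 20), -5) = Add(-2020, -5) = -2025)
Add(M, p) = Add(4386, -2025) = 2361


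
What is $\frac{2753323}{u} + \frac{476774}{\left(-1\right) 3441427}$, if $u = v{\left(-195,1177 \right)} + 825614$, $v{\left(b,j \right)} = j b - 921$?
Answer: $\frac{9191594716149}{2048261639006} \approx 4.4875$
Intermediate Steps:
$v{\left(b,j \right)} = -921 + b j$ ($v{\left(b,j \right)} = b j - 921 = -921 + b j$)
$u = 595178$ ($u = \left(-921 - 229515\right) + 825614 = -230436 + 825614 = 595178$)
$\frac{2753323}{u} + \frac{476774}{\left(-1\right) 3441427} = \frac{2753323}{595178} + \frac{476774}{\left(-1\right) 3441427} = 2753323 \cdot \frac{1}{595178} + \frac{476774}{-3441427} = \frac{2753323}{595178} + 476774 \left(- \frac{1}{3441427}\right) = \frac{2753323}{595178} - \frac{476774}{3441427} = \frac{9191594716149}{2048261639006}$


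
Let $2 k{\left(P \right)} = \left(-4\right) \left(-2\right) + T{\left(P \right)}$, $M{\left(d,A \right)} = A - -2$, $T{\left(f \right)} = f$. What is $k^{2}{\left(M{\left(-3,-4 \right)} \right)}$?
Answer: $9$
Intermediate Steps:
$M{\left(d,A \right)} = 2 + A$ ($M{\left(d,A \right)} = A + 2 = 2 + A$)
$k{\left(P \right)} = 4 + \frac{P}{2}$ ($k{\left(P \right)} = \frac{\left(-4\right) \left(-2\right) + P}{2} = \frac{8 + P}{2} = 4 + \frac{P}{2}$)
$k^{2}{\left(M{\left(-3,-4 \right)} \right)} = \left(4 + \frac{2 - 4}{2}\right)^{2} = \left(4 + \frac{1}{2} \left(-2\right)\right)^{2} = \left(4 - 1\right)^{2} = 3^{2} = 9$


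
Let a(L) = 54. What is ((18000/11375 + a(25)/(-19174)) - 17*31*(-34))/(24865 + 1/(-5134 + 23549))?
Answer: 287888064324955/399470126774992 ≈ 0.72067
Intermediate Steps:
((18000/11375 + a(25)/(-19174)) - 17*31*(-34))/(24865 + 1/(-5134 + 23549)) = ((18000/11375 + 54/(-19174)) - 17*31*(-34))/(24865 + 1/(-5134 + 23549)) = ((18000*(1/11375) + 54*(-1/19174)) - 527*(-34))/(24865 + 1/18415) = ((144/91 - 27/9587) + 17918)/(24865 + 1/18415) = (1378071/872417 + 17918)/(457888976/18415) = (15633345877/872417)*(18415/457888976) = 287888064324955/399470126774992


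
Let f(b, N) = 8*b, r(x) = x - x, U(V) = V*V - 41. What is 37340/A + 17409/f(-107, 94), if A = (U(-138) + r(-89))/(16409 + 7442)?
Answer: 762019643813/16266568 ≈ 46846.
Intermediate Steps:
U(V) = -41 + V² (U(V) = V² - 41 = -41 + V²)
r(x) = 0
A = 19003/23851 (A = ((-41 + (-138)²) + 0)/(16409 + 7442) = ((-41 + 19044) + 0)/23851 = (19003 + 0)*(1/23851) = 19003*(1/23851) = 19003/23851 ≈ 0.79674)
37340/A + 17409/f(-107, 94) = 37340/(19003/23851) + 17409/((8*(-107))) = 37340*(23851/19003) + 17409/(-856) = 890596340/19003 + 17409*(-1/856) = 890596340/19003 - 17409/856 = 762019643813/16266568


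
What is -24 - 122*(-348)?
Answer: 42432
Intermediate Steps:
-24 - 122*(-348) = -24 + 42456 = 42432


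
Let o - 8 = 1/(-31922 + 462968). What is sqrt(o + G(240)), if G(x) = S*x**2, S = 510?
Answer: sqrt(606453500190808886)/143682 ≈ 5420.0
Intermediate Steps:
G(x) = 510*x**2
o = 3448369/431046 (o = 8 + 1/(-31922 + 462968) = 8 + 1/431046 = 3448369/431046 ≈ 8.0000)
sqrt(o + G(240)) = sqrt(3448369/431046 + 510*240**2) = sqrt(3448369/431046 + 510*57600) = sqrt(3448369/431046 + 29376000) = sqrt(12662410744369/431046) = sqrt(606453500190808886)/143682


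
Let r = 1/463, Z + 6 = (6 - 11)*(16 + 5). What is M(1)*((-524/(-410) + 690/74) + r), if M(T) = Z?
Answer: -111724746/94915 ≈ -1177.1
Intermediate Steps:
Z = -111 (Z = -6 + (6 - 11)*(16 + 5) = -6 - 5*21 = -6 - 105 = -111)
M(T) = -111
r = 1/463 ≈ 0.0021598
M(1)*((-524/(-410) + 690/74) + r) = -111*((-524/(-410) + 690/74) + 1/463) = -111*((-524*(-1/410) + 690*(1/74)) + 1/463) = -111*((262/205 + 345/37) + 1/463) = -111*(80419/7585 + 1/463) = -111*37241582/3511855 = -111724746/94915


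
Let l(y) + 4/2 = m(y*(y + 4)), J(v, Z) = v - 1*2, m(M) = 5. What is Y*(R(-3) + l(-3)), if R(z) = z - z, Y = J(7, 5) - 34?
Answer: -87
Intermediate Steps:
J(v, Z) = -2 + v (J(v, Z) = v - 2 = -2 + v)
Y = -29 (Y = (-2 + 7) - 34 = 5 - 34 = -29)
l(y) = 3 (l(y) = -2 + 5 = 3)
R(z) = 0
Y*(R(-3) + l(-3)) = -29*(0 + 3) = -29*3 = -87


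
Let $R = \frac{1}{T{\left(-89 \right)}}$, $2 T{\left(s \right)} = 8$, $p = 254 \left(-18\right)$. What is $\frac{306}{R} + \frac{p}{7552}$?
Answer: $\frac{2309769}{1888} \approx 1223.4$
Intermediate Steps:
$p = -4572$
$T{\left(s \right)} = 4$ ($T{\left(s \right)} = \frac{1}{2} \cdot 8 = 4$)
$R = \frac{1}{4} \approx 0.25$
$\frac{306}{R} + \frac{p}{7552} = 306 \frac{1}{\frac{1}{4}} - \frac{4572}{7552} = 306 \cdot 4 - \frac{1143}{1888} = 1224 - \frac{1143}{1888} = \frac{2309769}{1888}$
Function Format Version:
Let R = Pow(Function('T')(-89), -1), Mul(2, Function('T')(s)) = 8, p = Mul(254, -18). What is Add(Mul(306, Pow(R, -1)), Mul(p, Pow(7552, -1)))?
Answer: Rational(2309769, 1888) ≈ 1223.4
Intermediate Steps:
p = -4572
Function('T')(s) = 4 (Function('T')(s) = Mul(Rational(1, 2), 8) = 4)
R = Rational(1, 4) (R = Pow(4, -1) = Rational(1, 4) ≈ 0.25000)
Add(Mul(306, Pow(R, -1)), Mul(p, Pow(7552, -1))) = Add(Mul(306, Pow(Rational(1, 4), -1)), Mul(-4572, Pow(7552, -1))) = Add(Mul(306, 4), Mul(-4572, Rational(1, 7552))) = Add(1224, Rational(-1143, 1888)) = Rational(2309769, 1888)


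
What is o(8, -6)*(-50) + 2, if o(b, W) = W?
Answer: 302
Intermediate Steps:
o(8, -6)*(-50) + 2 = -6*(-50) + 2 = 300 + 2 = 302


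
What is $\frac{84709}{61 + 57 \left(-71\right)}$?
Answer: $- \frac{84709}{3986} \approx -21.252$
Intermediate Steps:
$\frac{84709}{61 + 57 \left(-71\right)} = \frac{84709}{61 - 4047} = \frac{84709}{-3986} = 84709 \left(- \frac{1}{3986}\right) = - \frac{84709}{3986}$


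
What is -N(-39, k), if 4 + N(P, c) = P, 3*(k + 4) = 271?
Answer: 43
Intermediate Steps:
k = 259/3 (k = -4 + (1/3)*271 = -4 + 271/3 = 259/3 ≈ 86.333)
N(P, c) = -4 + P
-N(-39, k) = -(-4 - 39) = -1*(-43) = 43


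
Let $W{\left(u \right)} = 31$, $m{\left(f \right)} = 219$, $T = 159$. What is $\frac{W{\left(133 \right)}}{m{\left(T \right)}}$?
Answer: $\frac{31}{219} \approx 0.14155$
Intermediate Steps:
$\frac{W{\left(133 \right)}}{m{\left(T \right)}} = \frac{31}{219}$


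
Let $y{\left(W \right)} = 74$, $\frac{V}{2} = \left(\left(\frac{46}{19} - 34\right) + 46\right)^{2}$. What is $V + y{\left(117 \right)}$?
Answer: $\frac{176866}{361} \approx 489.93$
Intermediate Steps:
$V = \frac{150152}{361}$ ($V = 2 \left(\left(\frac{46}{19} - 34\right) + 46\right)^{2} = 2 \left(- \frac{600}{19} + 46\right)^{2} = 2 \left(\frac{274}{19}\right)^{2} = 2 \cdot \frac{75076}{361} = \frac{150152}{361} \approx 415.93$)
$V + y{\left(117 \right)} = \frac{150152}{361} + 74 = \frac{176866}{361}$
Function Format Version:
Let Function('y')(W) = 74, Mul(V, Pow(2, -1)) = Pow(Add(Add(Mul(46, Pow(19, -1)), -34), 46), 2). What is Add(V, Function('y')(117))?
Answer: Rational(176866, 361) ≈ 489.93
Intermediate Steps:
V = Rational(150152, 361) (V = Mul(2, Pow(Add(Add(Mul(46, Pow(19, -1)), -34), 46), 2)) = Mul(2, Pow(Add(Add(Mul(46, Rational(1, 19)), -34), 46), 2)) = Mul(2, Pow(Add(Add(Rational(46, 19), -34), 46), 2)) = Mul(2, Pow(Add(Rational(-600, 19), 46), 2)) = Mul(2, Pow(Rational(274, 19), 2)) = Mul(2, Rational(75076, 361)) = Rational(150152, 361) ≈ 415.93)
Add(V, Function('y')(117)) = Add(Rational(150152, 361), 74) = Rational(176866, 361)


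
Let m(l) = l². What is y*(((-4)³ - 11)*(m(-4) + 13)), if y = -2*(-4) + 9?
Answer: -36975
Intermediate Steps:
y = 17 (y = 8 + 9 = 17)
y*(((-4)³ - 11)*(m(-4) + 13)) = 17*(((-4)³ - 11)*((-4)² + 13)) = 17*((-64 - 11)*(16 + 13)) = 17*(-75*29) = 17*(-2175) = -36975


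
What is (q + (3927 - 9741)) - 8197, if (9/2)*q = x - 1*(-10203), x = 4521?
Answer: -10739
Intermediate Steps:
q = 3272 (q = 2*(4521 - 1*(-10203))/9 = 2*(4521 + 10203)/9 = (2/9)*14724 = 3272)
(q + (3927 - 9741)) - 8197 = (3272 + (3927 - 9741)) - 8197 = (3272 - 5814) - 8197 = -2542 - 8197 = -10739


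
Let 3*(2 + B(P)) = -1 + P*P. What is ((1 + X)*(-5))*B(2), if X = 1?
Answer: 10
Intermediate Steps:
B(P) = -7/3 + P²/3 (B(P) = -2 + (-1 + P*P)/3 = -2 + (-1 + P²)/3 = -2 + (-⅓ + P²/3) = -7/3 + P²/3)
((1 + X)*(-5))*B(2) = ((1 + 1)*(-5))*(-7/3 + (⅓)*2²) = (2*(-5))*(-7/3 + (⅓)*4) = -10*(-7/3 + 4/3) = -10*(-1) = 10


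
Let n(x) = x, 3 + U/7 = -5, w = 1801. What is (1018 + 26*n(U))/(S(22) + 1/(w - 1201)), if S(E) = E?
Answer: -262800/13201 ≈ -19.908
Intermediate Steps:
U = -56 (U = -21 + 7*(-5) = -21 - 35 = -56)
(1018 + 26*n(U))/(S(22) + 1/(w - 1201)) = (1018 + 26*(-56))/(22 + 1/(1801 - 1201)) = (1018 - 1456)/(22 + 1/600) = -438/(22 + 1/600) = -438/13201/600 = -438*600/13201 = -262800/13201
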